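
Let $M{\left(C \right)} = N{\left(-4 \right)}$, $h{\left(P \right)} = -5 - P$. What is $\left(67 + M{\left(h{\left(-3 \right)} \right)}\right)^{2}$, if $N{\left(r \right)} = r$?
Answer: $3969$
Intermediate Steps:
$M{\left(C \right)} = -4$
$\left(67 + M{\left(h{\left(-3 \right)} \right)}\right)^{2} = \left(67 - 4\right)^{2} = 63^{2} = 3969$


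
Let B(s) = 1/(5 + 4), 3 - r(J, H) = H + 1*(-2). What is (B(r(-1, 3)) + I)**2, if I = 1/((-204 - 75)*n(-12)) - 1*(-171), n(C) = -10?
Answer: 227911714801/7784100 ≈ 29279.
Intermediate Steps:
r(J, H) = 5 - H (r(J, H) = 3 - (H + 1*(-2)) = 3 - (H - 2) = 3 - (-2 + H) = 3 + (2 - H) = 5 - H)
I = 477091/2790 (I = 1/(-204 - 75*(-10)) - 1*(-171) = -1/10/(-279) + 171 = -1/279*(-1/10) + 171 = 1/2790 + 171 = 477091/2790 ≈ 171.00)
B(s) = 1/9
(B(r(-1, 3)) + I)**2 = (1/9 + 477091/2790)**2 = (477401/2790)**2 = 227911714801/7784100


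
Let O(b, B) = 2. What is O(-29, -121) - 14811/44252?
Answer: 73693/44252 ≈ 1.6653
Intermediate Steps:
O(-29, -121) - 14811/44252 = 2 - 14811/44252 = 73693/44252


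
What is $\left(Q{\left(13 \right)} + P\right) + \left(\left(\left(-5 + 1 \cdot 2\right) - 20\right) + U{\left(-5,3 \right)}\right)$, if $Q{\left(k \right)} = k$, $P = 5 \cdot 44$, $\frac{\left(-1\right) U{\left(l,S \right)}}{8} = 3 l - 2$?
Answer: $346$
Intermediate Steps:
$U{\left(l,S \right)} = 16 - 24 l$ ($U{\left(l,S \right)} = - 8 \left(3 l - 2\right) = - 8 \left(-2 + 3 l\right) = 16 - 24 l$)
$P = 220$
$\left(Q{\left(13 \right)} + P\right) + \left(\left(\left(-5 + 1 \cdot 2\right) - 20\right) + U{\left(-5,3 \right)}\right) = \left(13 + 220\right) + \left(\left(\left(-5 + 1 \cdot 2\right) - 20\right) + \left(16 - -120\right)\right) = 233 + \left(\left(\left(-5 + 2\right) - 20\right) + \left(16 + 120\right)\right) = 233 + \left(\left(-3 - 20\right) + 136\right) = 233 + \left(-23 + 136\right) = 233 + 113 = 346$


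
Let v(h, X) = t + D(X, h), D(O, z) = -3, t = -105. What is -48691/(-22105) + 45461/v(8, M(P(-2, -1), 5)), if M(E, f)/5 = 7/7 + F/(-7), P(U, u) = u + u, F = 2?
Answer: -999656777/2387340 ≈ -418.73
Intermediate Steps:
P(U, u) = 2*u
M(E, f) = 25/7 (M(E, f) = 5*(7/7 + 2/(-7)) = 5*(7*(⅐) + 2*(-⅐)) = 5*(1 - 2/7) = 5*(5/7) = 25/7)
v(h, X) = -108 (v(h, X) = -105 - 3 = -108)
-48691/(-22105) + 45461/v(8, M(P(-2, -1), 5)) = -48691/(-22105) + 45461/(-108) = -48691*(-1/22105) + 45461*(-1/108) = 48691/22105 - 45461/108 = -999656777/2387340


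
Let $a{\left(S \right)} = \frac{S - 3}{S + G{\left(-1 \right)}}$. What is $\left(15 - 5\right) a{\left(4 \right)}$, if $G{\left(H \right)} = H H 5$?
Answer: $\frac{10}{9} \approx 1.1111$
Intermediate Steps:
$G{\left(H \right)} = 5 H^{2}$ ($G{\left(H \right)} = H^{2} \cdot 5 = 5 H^{2}$)
$a{\left(S \right)} = \frac{-3 + S}{5 + S}$ ($a{\left(S \right)} = \frac{S - 3}{S + 5 \left(-1\right)^{2}} = \frac{-3 + S}{S + 5 \cdot 1} = \frac{-3 + S}{S + 5} = \frac{-3 + S}{5 + S}$)
$\left(15 - 5\right) a{\left(4 \right)} = \left(15 - 5\right) \frac{-3 + 4}{5 + 4} = 10 \cdot \frac{1}{9} \cdot 1 = 10 \cdot \frac{1}{9} = \frac{10}{9}$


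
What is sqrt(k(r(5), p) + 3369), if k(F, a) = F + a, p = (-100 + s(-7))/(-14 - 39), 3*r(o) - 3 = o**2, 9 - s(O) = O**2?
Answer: 5*sqrt(3418977)/159 ≈ 58.146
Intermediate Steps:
s(O) = 9 - O**2
r(o) = 1 + o**2/3
p = 140/53 (p = (-100 + (9 - 1*(-7)**2))/(-14 - 39) = (-100 + (9 - 1*49))/(-53) = (-100 + (9 - 49))*(-1/53) = (-100 - 40)*(-1/53) = -140*(-1/53) = 140/53 ≈ 2.6415)
sqrt(k(r(5), p) + 3369) = sqrt(((1 + (1/3)*5**2) + 140/53) + 3369) = sqrt(((1 + (1/3)*25) + 140/53) + 3369) = sqrt(((1 + 25/3) + 140/53) + 3369) = sqrt((28/3 + 140/53) + 3369) = sqrt(1904/159 + 3369) = sqrt(537575/159) = 5*sqrt(3418977)/159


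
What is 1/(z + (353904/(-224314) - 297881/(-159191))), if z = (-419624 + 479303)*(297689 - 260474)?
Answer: 17854384987/39653767491842096680 ≈ 4.5026e-10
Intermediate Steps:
z = 2220953985 (z = 59679*37215 = 2220953985)
1/(z + (353904/(-224314) - 297881/(-159191))) = 1/(2220953985 + (353904/(-224314) - 297881/(-159191))) = 1/(2220953985 + (353904*(-1/224314) - 297881*(-1/159191))) = 1/(2220953985 + (-176952/112157 + 297881/159191)) = 1/(2220953985 + 5240273485/17854384987) = 1/(39653767491842096680/17854384987) = 17854384987/39653767491842096680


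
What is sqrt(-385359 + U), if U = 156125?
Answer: I*sqrt(229234) ≈ 478.78*I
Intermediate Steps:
sqrt(-385359 + U) = sqrt(-385359 + 156125) = sqrt(-229234) = I*sqrt(229234)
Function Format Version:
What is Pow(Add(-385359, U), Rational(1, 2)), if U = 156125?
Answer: Mul(I, Pow(229234, Rational(1, 2))) ≈ Mul(478.78, I)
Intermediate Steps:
Pow(Add(-385359, U), Rational(1, 2)) = Pow(Add(-385359, 156125), Rational(1, 2)) = Pow(-229234, Rational(1, 2)) = Mul(I, Pow(229234, Rational(1, 2)))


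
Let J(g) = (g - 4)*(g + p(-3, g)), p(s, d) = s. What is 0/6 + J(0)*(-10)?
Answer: -120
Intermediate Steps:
J(g) = (-4 + g)*(-3 + g) (J(g) = (g - 4)*(g - 3) = (-4 + g)*(-3 + g))
0/6 + J(0)*(-10) = 0/6 + (12 + 0**2 - 7*0)*(-10) = 0*(1/6) + (12 + 0 + 0)*(-10) = 0 + 12*(-10) = 0 - 120 = -120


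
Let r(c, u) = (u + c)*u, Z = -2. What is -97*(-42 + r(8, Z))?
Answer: 5238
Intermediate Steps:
r(c, u) = u*(c + u) (r(c, u) = (c + u)*u = u*(c + u))
-97*(-42 + r(8, Z)) = -97*(-42 - 2*(8 - 2)) = -97*(-42 - 2*6) = -97*(-42 - 12) = -97*(-54) = 5238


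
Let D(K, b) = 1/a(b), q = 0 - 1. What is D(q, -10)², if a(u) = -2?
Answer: ¼ ≈ 0.25000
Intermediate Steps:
q = -1
D(K, b) = -½ (D(K, b) = 1/(-2) = -½)
D(q, -10)² = (-½)² = ¼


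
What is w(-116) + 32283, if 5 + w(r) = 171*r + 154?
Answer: 12596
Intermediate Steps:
w(r) = 149 + 171*r (w(r) = -5 + (171*r + 154) = -5 + (154 + 171*r) = 149 + 171*r)
w(-116) + 32283 = (149 + 171*(-116)) + 32283 = (149 - 19836) + 32283 = -19687 + 32283 = 12596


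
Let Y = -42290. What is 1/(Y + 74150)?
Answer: 1/31860 ≈ 3.1387e-5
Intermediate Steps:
1/(Y + 74150) = 1/(-42290 + 74150) = 1/31860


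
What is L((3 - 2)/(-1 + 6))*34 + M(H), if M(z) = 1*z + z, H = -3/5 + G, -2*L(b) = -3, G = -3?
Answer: 219/5 ≈ 43.800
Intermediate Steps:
L(b) = 3/2 (L(b) = -½*(-3) = 3/2)
H = -18/5 (H = -3/5 - 3 = -3*⅕ - 3 = -⅗ - 3 = -18/5 ≈ -3.6000)
M(z) = 2*z (M(z) = z + z = 2*z)
L((3 - 2)/(-1 + 6))*34 + M(H) = (3/2)*34 + 2*(-18/5) = 51 - 36/5 = 219/5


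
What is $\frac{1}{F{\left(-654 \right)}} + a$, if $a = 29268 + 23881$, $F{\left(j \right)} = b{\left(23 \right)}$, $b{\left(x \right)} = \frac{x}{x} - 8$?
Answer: $\frac{372042}{7} \approx 53149.0$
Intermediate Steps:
$b{\left(x \right)} = -7$ ($b{\left(x \right)} = 1 - 8 = -7$)
$F{\left(j \right)} = -7$
$a = 53149$
$\frac{1}{F{\left(-654 \right)}} + a = \frac{1}{-7} + 53149 = - \frac{1}{7} + 53149 = \frac{372042}{7}$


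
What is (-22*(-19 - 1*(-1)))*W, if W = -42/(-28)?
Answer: 594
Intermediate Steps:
W = 3/2 (W = -42*(-1/28) = 3/2 ≈ 1.5000)
(-22*(-19 - 1*(-1)))*W = -22*(-19 - 1*(-1))*(3/2) = -22*(-19 + 1)*(3/2) = -22*(-18)*(3/2) = 396*(3/2) = 594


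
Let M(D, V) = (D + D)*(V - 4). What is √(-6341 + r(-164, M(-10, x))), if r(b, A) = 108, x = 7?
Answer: I*√6233 ≈ 78.949*I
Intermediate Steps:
M(D, V) = 2*D*(-4 + V) (M(D, V) = (2*D)*(-4 + V) = 2*D*(-4 + V))
√(-6341 + r(-164, M(-10, x))) = √(-6341 + 108) = √(-6233) = I*√6233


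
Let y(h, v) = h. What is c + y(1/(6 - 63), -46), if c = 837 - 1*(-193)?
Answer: 58709/57 ≈ 1030.0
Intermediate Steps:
c = 1030 (c = 837 + 193 = 1030)
c + y(1/(6 - 63), -46) = 1030 + 1/(6 - 63) = 1030 + 1/(-57) = 1030 - 1/57 = 58709/57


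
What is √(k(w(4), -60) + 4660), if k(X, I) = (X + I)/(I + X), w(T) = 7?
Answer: √4661 ≈ 68.271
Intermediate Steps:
k(X, I) = 1 (k(X, I) = (I + X)/(I + X) = 1)
√(k(w(4), -60) + 4660) = √(1 + 4660) = √4661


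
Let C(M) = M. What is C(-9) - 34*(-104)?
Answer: 3527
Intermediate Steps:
C(-9) - 34*(-104) = -9 - 34*(-104) = -9 + 3536 = 3527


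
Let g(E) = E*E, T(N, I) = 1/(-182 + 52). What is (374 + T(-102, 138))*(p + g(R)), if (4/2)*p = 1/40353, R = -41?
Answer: 6595983517153/10491780 ≈ 6.2868e+5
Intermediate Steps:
T(N, I) = -1/130 (T(N, I) = 1/(-130) = -1/130)
g(E) = E²
p = 1/80706 (p = (½)/40353 = (½)*(1/40353) = 1/80706 ≈ 1.2391e-5)
(374 + T(-102, 138))*(p + g(R)) = (374 - 1/130)*(1/80706 + (-41)²) = 48619*(1/80706 + 1681)/130 = (48619/130)*(135666787/80706) = 6595983517153/10491780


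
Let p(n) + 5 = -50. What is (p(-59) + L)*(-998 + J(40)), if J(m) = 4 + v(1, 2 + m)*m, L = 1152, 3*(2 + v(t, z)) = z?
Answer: -563858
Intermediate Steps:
v(t, z) = -2 + z/3
p(n) = -55 (p(n) = -5 - 50 = -55)
J(m) = 4 + m*(-4/3 + m/3) (J(m) = 4 + (-2 + (2 + m)/3)*m = 4 + (-2 + (⅔ + m/3))*m = 4 + (-4/3 + m/3)*m = 4 + m*(-4/3 + m/3))
(p(-59) + L)*(-998 + J(40)) = (-55 + 1152)*(-998 + (4 + (⅓)*40*(-4 + 40))) = 1097*(-998 + (4 + (⅓)*40*36)) = 1097*(-998 + (4 + 480)) = 1097*(-998 + 484) = 1097*(-514) = -563858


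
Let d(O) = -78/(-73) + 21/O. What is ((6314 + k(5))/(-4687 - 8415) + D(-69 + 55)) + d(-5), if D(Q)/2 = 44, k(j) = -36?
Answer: 201784592/2391115 ≈ 84.389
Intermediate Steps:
D(Q) = 88 (D(Q) = 2*44 = 88)
d(O) = 78/73 + 21/O (d(O) = -78*(-1/73) + 21/O = 78/73 + 21/O)
((6314 + k(5))/(-4687 - 8415) + D(-69 + 55)) + d(-5) = ((6314 - 36)/(-4687 - 8415) + 88) + (78/73 + 21/(-5)) = (6278/(-13102) + 88) + (78/73 + 21*(-1/5)) = (6278*(-1/13102) + 88) + (78/73 - 21/5) = (-3139/6551 + 88) - 1143/365 = 573349/6551 - 1143/365 = 201784592/2391115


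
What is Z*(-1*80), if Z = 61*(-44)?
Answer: 214720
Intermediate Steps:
Z = -2684
Z*(-1*80) = -(-2684)*80 = -2684*(-80) = 214720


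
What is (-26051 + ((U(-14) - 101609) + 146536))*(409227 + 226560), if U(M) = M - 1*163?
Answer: 11888581113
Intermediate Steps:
U(M) = -163 + M (U(M) = M - 163 = -163 + M)
(-26051 + ((U(-14) - 101609) + 146536))*(409227 + 226560) = (-26051 + (((-163 - 14) - 101609) + 146536))*(409227 + 226560) = (-26051 + ((-177 - 101609) + 146536))*635787 = (-26051 + (-101786 + 146536))*635787 = (-26051 + 44750)*635787 = 18699*635787 = 11888581113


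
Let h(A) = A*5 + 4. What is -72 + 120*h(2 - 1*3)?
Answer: -192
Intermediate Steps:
h(A) = 4 + 5*A (h(A) = 5*A + 4 = 4 + 5*A)
-72 + 120*h(2 - 1*3) = -72 + 120*(4 + 5*(2 - 1*3)) = -72 + 120*(4 + 5*(2 - 3)) = -72 + 120*(4 + 5*(-1)) = -72 + 120*(4 - 5) = -72 + 120*(-1) = -72 - 120 = -192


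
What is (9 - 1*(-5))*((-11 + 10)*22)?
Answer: -308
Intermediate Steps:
(9 - 1*(-5))*((-11 + 10)*22) = (9 + 5)*(-1*22) = 14*(-22) = -308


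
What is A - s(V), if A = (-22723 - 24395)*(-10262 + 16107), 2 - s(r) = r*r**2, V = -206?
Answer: -284146528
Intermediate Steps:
s(r) = 2 - r**3 (s(r) = 2 - r*r**2 = 2 - r**3)
A = -275404710 (A = -47118*5845 = -275404710)
A - s(V) = -275404710 - (2 - 1*(-206)**3) = -275404710 - (2 - 1*(-8741816)) = -275404710 - (2 + 8741816) = -275404710 - 1*8741818 = -275404710 - 8741818 = -284146528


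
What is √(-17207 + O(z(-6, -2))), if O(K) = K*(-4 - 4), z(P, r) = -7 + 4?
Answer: I*√17183 ≈ 131.08*I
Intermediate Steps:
z(P, r) = -3
O(K) = -8*K (O(K) = K*(-8) = -8*K)
√(-17207 + O(z(-6, -2))) = √(-17207 - 8*(-3)) = √(-17207 + 24) = √(-17183) = I*√17183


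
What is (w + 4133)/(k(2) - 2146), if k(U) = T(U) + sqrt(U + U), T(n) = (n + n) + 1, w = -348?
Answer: -3785/2139 ≈ -1.7695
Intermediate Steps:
T(n) = 1 + 2*n (T(n) = 2*n + 1 = 1 + 2*n)
k(U) = 1 + 2*U + sqrt(2)*sqrt(U) (k(U) = (1 + 2*U) + sqrt(U + U) = (1 + 2*U) + sqrt(2*U) = (1 + 2*U) + sqrt(2)*sqrt(U) = 1 + 2*U + sqrt(2)*sqrt(U))
(w + 4133)/(k(2) - 2146) = (-348 + 4133)/((1 + 2*2 + sqrt(2)*sqrt(2)) - 2146) = 3785/((1 + 4 + 2) - 2146) = 3785/(7 - 2146) = 3785/(-2139) = 3785*(-1/2139) = -3785/2139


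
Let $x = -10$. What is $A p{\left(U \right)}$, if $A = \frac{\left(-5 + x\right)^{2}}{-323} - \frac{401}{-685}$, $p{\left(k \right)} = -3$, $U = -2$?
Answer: $\frac{73806}{221255} \approx 0.33358$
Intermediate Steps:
$A = - \frac{24602}{221255}$ ($A = \frac{\left(-5 - 10\right)^{2}}{-323} - \frac{401}{-685} = \left(-15\right)^{2} \left(- \frac{1}{323}\right) - - \frac{401}{685} = 225 \left(- \frac{1}{323}\right) + \frac{401}{685} = - \frac{225}{323} + \frac{401}{685} = - \frac{24602}{221255} \approx -0.11119$)
$A p{\left(U \right)} = \left(- \frac{24602}{221255}\right) \left(-3\right) = \frac{73806}{221255}$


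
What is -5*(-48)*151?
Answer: 36240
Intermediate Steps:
-5*(-48)*151 = 240*151 = 36240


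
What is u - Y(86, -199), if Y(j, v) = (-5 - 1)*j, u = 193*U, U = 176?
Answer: 34484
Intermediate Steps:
u = 33968 (u = 193*176 = 33968)
Y(j, v) = -6*j
u - Y(86, -199) = 33968 - (-6)*86 = 33968 - 1*(-516) = 33968 + 516 = 34484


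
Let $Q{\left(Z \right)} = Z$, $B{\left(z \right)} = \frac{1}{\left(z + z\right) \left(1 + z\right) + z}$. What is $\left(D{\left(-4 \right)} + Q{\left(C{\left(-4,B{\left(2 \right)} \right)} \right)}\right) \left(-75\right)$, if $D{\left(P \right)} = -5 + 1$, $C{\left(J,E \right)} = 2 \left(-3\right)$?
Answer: $750$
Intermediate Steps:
$B{\left(z \right)} = \frac{1}{z + 2 z \left(1 + z\right)}$ ($B{\left(z \right)} = \frac{1}{2 z \left(1 + z\right) + z} = \frac{1}{z + 2 z \left(1 + z\right)}$)
$C{\left(J,E \right)} = -6$
$D{\left(P \right)} = -4$
$\left(D{\left(-4 \right)} + Q{\left(C{\left(-4,B{\left(2 \right)} \right)} \right)}\right) \left(-75\right) = \left(-4 - 6\right) \left(-75\right) = \left(-10\right) \left(-75\right) = 750$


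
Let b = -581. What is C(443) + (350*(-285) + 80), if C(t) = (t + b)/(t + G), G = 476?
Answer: -91596868/919 ≈ -99670.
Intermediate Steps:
C(t) = (-581 + t)/(476 + t) (C(t) = (t - 581)/(t + 476) = (-581 + t)/(476 + t))
C(443) + (350*(-285) + 80) = (-581 + 443)/(476 + 443) + (350*(-285) + 80) = -138/919 + (-99750 + 80) = (1/919)*(-138) - 99670 = -138/919 - 99670 = -91596868/919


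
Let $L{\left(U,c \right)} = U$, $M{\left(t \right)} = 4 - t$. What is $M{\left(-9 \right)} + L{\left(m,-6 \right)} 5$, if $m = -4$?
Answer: $-7$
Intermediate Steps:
$M{\left(-9 \right)} + L{\left(m,-6 \right)} 5 = \left(4 - -9\right) - 20 = \left(4 + 9\right) - 20 = 13 - 20 = -7$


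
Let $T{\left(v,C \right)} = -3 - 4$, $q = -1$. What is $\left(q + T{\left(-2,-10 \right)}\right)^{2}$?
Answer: $64$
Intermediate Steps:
$T{\left(v,C \right)} = -7$
$\left(q + T{\left(-2,-10 \right)}\right)^{2} = \left(-1 - 7\right)^{2} = \left(-8\right)^{2} = 64$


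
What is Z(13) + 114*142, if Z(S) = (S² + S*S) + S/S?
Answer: 16527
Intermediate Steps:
Z(S) = 1 + 2*S² (Z(S) = (S² + S²) + 1 = 2*S² + 1 = 1 + 2*S²)
Z(13) + 114*142 = (1 + 2*13²) + 114*142 = (1 + 2*169) + 16188 = (1 + 338) + 16188 = 339 + 16188 = 16527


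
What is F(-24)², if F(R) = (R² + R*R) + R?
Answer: 1272384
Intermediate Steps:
F(R) = R + 2*R² (F(R) = (R² + R²) + R = 2*R² + R = R + 2*R²)
F(-24)² = (-24*(1 + 2*(-24)))² = (-24*(1 - 48))² = (-24*(-47))² = 1128² = 1272384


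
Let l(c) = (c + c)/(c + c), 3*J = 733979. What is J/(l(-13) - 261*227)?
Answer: -733979/177738 ≈ -4.1296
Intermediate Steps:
J = 733979/3 (J = (1/3)*733979 = 733979/3 ≈ 2.4466e+5)
l(c) = 1 (l(c) = (2*c)/((2*c)) = (2*c)*(1/(2*c)) = 1)
J/(l(-13) - 261*227) = 733979/(3*(1 - 261*227)) = 733979/(3*(1 - 59247)) = (733979/3)/(-59246) = (733979/3)*(-1/59246) = -733979/177738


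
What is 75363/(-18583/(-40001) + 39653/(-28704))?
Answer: -512017427808/6229309 ≈ -82195.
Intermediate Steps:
75363/(-18583/(-40001) + 39653/(-28704)) = 75363/(-18583*(-1/40001) + 39653*(-1/28704)) = 75363/(18583/40001 - 39653/28704) = 75363/(-6229309/6794016) = 75363*(-6794016/6229309) = -512017427808/6229309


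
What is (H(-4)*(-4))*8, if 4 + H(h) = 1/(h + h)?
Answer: 132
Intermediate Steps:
H(h) = -4 + 1/(2*h) (H(h) = -4 + 1/(h + h) = -4 + 1/(2*h))
(H(-4)*(-4))*8 = ((-4 + (1/2)/(-4))*(-4))*8 = ((-4 + (1/2)*(-1/4))*(-4))*8 = ((-4 - 1/8)*(-4))*8 = -33/8*(-4)*8 = (33/2)*8 = 132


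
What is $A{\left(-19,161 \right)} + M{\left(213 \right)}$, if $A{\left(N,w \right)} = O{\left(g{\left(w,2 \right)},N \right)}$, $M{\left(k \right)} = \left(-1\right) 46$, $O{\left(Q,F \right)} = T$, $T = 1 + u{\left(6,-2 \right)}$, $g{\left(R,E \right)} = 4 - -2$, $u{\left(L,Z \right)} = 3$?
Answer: $-42$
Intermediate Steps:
$g{\left(R,E \right)} = 6$ ($g{\left(R,E \right)} = 4 + 2 = 6$)
$T = 4$ ($T = 1 + 3 = 4$)
$O{\left(Q,F \right)} = 4$
$M{\left(k \right)} = -46$
$A{\left(N,w \right)} = 4$
$A{\left(-19,161 \right)} + M{\left(213 \right)} = 4 - 46 = -42$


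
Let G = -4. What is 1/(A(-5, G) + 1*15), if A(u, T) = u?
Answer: 1/10 ≈ 0.10000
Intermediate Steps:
1/(A(-5, G) + 1*15) = 1/(-5 + 1*15) = 1/(-5 + 15) = 1/10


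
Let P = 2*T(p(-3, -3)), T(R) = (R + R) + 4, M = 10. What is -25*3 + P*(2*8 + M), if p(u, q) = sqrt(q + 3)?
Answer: 133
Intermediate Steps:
p(u, q) = sqrt(3 + q)
T(R) = 4 + 2*R (T(R) = 2*R + 4 = 4 + 2*R)
P = 8 (P = 2*(4 + 2*sqrt(3 - 3)) = 2*(4 + 2*sqrt(0)) = 2*(4 + 2*0) = 2*(4 + 0) = 2*4 = 8)
-25*3 + P*(2*8 + M) = -25*3 + 8*(2*8 + 10) = -75 + 8*(16 + 10) = -75 + 8*26 = -75 + 208 = 133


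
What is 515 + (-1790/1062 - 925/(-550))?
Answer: 6016187/11682 ≈ 515.00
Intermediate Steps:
515 + (-1790/1062 - 925/(-550)) = 515 + (-1790*1/1062 - 925*(-1/550)) = 515 + (-895/531 + 37/22) = 515 - 43/11682 = 6016187/11682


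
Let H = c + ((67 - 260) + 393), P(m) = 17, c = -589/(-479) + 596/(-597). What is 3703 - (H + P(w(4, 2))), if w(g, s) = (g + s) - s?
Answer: 996800869/285963 ≈ 3485.8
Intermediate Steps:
w(g, s) = g
c = 66149/285963 (c = -589*(-1/479) + 596*(-1/597) = 589/479 - 596/597 = 66149/285963 ≈ 0.23132)
H = 57258749/285963 (H = 66149/285963 + ((67 - 260) + 393) = 66149/285963 + (-193 + 393) = 66149/285963 + 200 = 57258749/285963 ≈ 200.23)
3703 - (H + P(w(4, 2))) = 3703 - (57258749/285963 + 17) = 3703 - 1*62120120/285963 = 3703 - 62120120/285963 = 996800869/285963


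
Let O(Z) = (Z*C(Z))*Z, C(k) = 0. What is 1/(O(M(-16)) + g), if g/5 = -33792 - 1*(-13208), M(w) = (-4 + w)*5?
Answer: -1/102920 ≈ -9.7163e-6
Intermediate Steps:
M(w) = -20 + 5*w
g = -102920 (g = 5*(-33792 - 1*(-13208)) = 5*(-33792 + 13208) = 5*(-20584) = -102920)
O(Z) = 0 (O(Z) = (Z*0)*Z = 0*Z = 0)
1/(O(M(-16)) + g) = 1/(0 - 102920) = 1/(-102920) = -1/102920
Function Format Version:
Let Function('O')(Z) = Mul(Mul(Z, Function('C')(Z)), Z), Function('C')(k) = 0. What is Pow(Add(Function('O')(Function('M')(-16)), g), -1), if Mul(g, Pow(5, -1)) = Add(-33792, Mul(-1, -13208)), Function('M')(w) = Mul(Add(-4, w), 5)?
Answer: Rational(-1, 102920) ≈ -9.7163e-6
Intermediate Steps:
Function('M')(w) = Add(-20, Mul(5, w))
g = -102920 (g = Mul(5, Add(-33792, Mul(-1, -13208))) = Mul(5, Add(-33792, 13208)) = Mul(5, -20584) = -102920)
Function('O')(Z) = 0 (Function('O')(Z) = Mul(Mul(Z, 0), Z) = Mul(0, Z) = 0)
Pow(Add(Function('O')(Function('M')(-16)), g), -1) = Pow(Add(0, -102920), -1) = Pow(-102920, -1) = Rational(-1, 102920)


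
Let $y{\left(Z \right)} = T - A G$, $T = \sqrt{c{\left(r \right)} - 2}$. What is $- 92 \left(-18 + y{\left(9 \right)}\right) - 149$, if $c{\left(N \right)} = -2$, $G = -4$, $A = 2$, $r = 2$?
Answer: $771 - 184 i \approx 771.0 - 184.0 i$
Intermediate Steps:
$T = 2 i$ ($T = \sqrt{-2 - 2} = \sqrt{-4} = 2 i \approx 2.0 i$)
$y{\left(Z \right)} = 8 + 2 i$ ($y{\left(Z \right)} = 2 i - 2 \left(-4\right) = 2 i - -8 = 2 i + 8 = 8 + 2 i$)
$- 92 \left(-18 + y{\left(9 \right)}\right) - 149 = - 92 \left(-18 + \left(8 + 2 i\right)\right) - 149 = - 92 \left(-10 + 2 i\right) - 149 = \left(920 - 184 i\right) - 149 = 771 - 184 i$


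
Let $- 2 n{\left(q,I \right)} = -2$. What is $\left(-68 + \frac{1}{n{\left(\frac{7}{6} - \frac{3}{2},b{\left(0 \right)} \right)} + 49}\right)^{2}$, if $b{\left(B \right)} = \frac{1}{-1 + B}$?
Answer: $\frac{11553201}{2500} \approx 4621.3$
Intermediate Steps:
$n{\left(q,I \right)} = 1$ ($n{\left(q,I \right)} = \left(- \frac{1}{2}\right) \left(-2\right) = 1$)
$\left(-68 + \frac{1}{n{\left(\frac{7}{6} - \frac{3}{2},b{\left(0 \right)} \right)} + 49}\right)^{2} = \left(-68 + \frac{1}{1 + 49}\right)^{2} = \left(-68 + \frac{1}{50}\right)^{2} = \left(- \frac{3399}{50}\right)^{2} = \frac{11553201}{2500}$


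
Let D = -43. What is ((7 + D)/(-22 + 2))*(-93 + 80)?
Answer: -117/5 ≈ -23.400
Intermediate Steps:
((7 + D)/(-22 + 2))*(-93 + 80) = ((7 - 43)/(-22 + 2))*(-93 + 80) = -36/(-20)*(-13) = -36*(-1/20)*(-13) = (9/5)*(-13) = -117/5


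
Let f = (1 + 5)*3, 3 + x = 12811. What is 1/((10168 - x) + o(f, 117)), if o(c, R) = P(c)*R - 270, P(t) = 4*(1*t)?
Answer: 1/5514 ≈ 0.00018136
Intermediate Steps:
P(t) = 4*t
x = 12808 (x = -3 + 12811 = 12808)
f = 18 (f = 6*3 = 18)
o(c, R) = -270 + 4*R*c (o(c, R) = (4*c)*R - 270 = 4*R*c - 270 = -270 + 4*R*c)
1/((10168 - x) + o(f, 117)) = 1/((10168 - 1*12808) + (-270 + 4*117*18)) = 1/((10168 - 12808) + (-270 + 8424)) = 1/(-2640 + 8154) = 1/5514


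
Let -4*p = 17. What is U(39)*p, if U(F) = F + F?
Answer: -663/2 ≈ -331.50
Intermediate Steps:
U(F) = 2*F
p = -17/4 (p = -¼*17 = -17/4 ≈ -4.2500)
U(39)*p = (2*39)*(-17/4) = 78*(-17/4) = -663/2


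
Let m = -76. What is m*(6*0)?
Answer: 0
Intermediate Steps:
m*(6*0) = -456*0 = -76*0 = 0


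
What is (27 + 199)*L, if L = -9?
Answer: -2034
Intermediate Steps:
(27 + 199)*L = (27 + 199)*(-9) = 226*(-9) = -2034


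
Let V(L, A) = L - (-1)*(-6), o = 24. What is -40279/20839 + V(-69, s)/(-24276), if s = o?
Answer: -6641157/3441412 ≈ -1.9298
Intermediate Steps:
s = 24
V(L, A) = -6 + L (V(L, A) = L - 1*6 = L - 6 = -6 + L)
-40279/20839 + V(-69, s)/(-24276) = -40279/20839 + (-6 - 69)/(-24276) = -40279*1/20839 - 75*(-1/24276) = -40279/20839 + 25/8092 = -6641157/3441412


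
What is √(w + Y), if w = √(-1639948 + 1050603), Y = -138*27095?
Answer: √(-3739110 + I*√589345) ≈ 0.2 + 1933.7*I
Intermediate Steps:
Y = -3739110
w = I*√589345 (w = √(-589345) = I*√589345 ≈ 767.69*I)
√(w + Y) = √(I*√589345 - 3739110) = √(-3739110 + I*√589345)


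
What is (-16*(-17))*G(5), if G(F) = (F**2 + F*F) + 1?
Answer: 13872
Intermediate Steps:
G(F) = 1 + 2*F**2 (G(F) = (F**2 + F**2) + 1 = 2*F**2 + 1 = 1 + 2*F**2)
(-16*(-17))*G(5) = (-16*(-17))*(1 + 2*5**2) = 272*(1 + 2*25) = 272*(1 + 50) = 272*51 = 13872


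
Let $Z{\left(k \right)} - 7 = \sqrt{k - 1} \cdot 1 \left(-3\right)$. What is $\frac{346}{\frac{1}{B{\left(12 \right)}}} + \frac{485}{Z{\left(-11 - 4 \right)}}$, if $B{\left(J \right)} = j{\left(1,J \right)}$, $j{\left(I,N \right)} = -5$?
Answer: $- \frac{330495}{193} + \frac{5820 i}{193} \approx -1712.4 + 30.155 i$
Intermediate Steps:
$B{\left(J \right)} = -5$
$Z{\left(k \right)} = 7 - 3 \sqrt{-1 + k}$ ($Z{\left(k \right)} = 7 + \sqrt{k - 1} \cdot 1 \left(-3\right) = 7 + \sqrt{-1 + k} 1 \left(-3\right) = 7 + \sqrt{-1 + k} \left(-3\right) = 7 - 3 \sqrt{-1 + k}$)
$\frac{346}{\frac{1}{B{\left(12 \right)}}} + \frac{485}{Z{\left(-11 - 4 \right)}} = \frac{346}{\frac{1}{-5}} + \frac{485}{7 - 3 \sqrt{-1 - 15}} = \frac{346}{- \frac{1}{5}} + \frac{485}{7 - 3 \sqrt{-1 - 15}} = 346 \left(-5\right) + \frac{485}{7 - 3 \sqrt{-1 - 15}} = -1730 + \frac{485}{7 - 3 \sqrt{-16}} = -1730 + \frac{485}{7 - 3 \cdot 4 i} = -1730 + \frac{485}{7 - 12 i} = -1730 + 485 \frac{7 + 12 i}{193} = -1730 + \frac{485 \left(7 + 12 i\right)}{193}$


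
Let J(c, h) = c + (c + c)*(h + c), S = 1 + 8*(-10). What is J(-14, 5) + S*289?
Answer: -22593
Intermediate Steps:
S = -79 (S = 1 - 80 = -79)
J(c, h) = c + 2*c*(c + h) (J(c, h) = c + (2*c)*(c + h) = c + 2*c*(c + h))
J(-14, 5) + S*289 = -14*(1 + 2*(-14) + 2*5) - 79*289 = -14*(1 - 28 + 10) - 22831 = -14*(-17) - 22831 = 238 - 22831 = -22593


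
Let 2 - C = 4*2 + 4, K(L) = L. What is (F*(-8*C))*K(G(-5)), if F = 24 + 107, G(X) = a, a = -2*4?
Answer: -83840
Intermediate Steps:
a = -8
G(X) = -8
C = -10 (C = 2 - (4*2 + 4) = 2 - (8 + 4) = 2 - 1*12 = 2 - 12 = -10)
F = 131
(F*(-8*C))*K(G(-5)) = (131*(-8*(-10)))*(-8) = (131*80)*(-8) = 10480*(-8) = -83840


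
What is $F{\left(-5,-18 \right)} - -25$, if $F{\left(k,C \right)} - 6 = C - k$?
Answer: $18$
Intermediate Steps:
$F{\left(k,C \right)} = 6 + C - k$ ($F{\left(k,C \right)} = 6 + \left(C - k\right) = 6 + C - k$)
$F{\left(-5,-18 \right)} - -25 = \left(6 - 18 - -5\right) - -25 = \left(6 - 18 + 5\right) + 25 = -7 + 25 = 18$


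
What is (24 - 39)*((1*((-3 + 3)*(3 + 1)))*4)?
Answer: 0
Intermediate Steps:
(24 - 39)*((1*((-3 + 3)*(3 + 1)))*4) = -15*1*(0*4)*4 = -15*1*0*4 = -0*4 = -15*0 = 0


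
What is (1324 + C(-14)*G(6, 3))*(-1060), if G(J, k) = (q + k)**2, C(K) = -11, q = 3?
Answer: -983680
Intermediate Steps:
G(J, k) = (3 + k)**2
(1324 + C(-14)*G(6, 3))*(-1060) = (1324 - 11*(3 + 3)**2)*(-1060) = (1324 - 11*6**2)*(-1060) = (1324 - 11*36)*(-1060) = (1324 - 396)*(-1060) = 928*(-1060) = -983680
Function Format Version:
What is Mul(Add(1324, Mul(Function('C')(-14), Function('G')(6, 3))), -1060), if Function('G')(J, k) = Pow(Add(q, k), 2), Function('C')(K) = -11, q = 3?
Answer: -983680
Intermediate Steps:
Function('G')(J, k) = Pow(Add(3, k), 2)
Mul(Add(1324, Mul(Function('C')(-14), Function('G')(6, 3))), -1060) = Mul(Add(1324, Mul(-11, Pow(Add(3, 3), 2))), -1060) = Mul(Add(1324, Mul(-11, Pow(6, 2))), -1060) = Mul(Add(1324, Mul(-11, 36)), -1060) = Mul(Add(1324, -396), -1060) = Mul(928, -1060) = -983680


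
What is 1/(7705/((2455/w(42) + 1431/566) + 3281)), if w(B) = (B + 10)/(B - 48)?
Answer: 479911/1232465 ≈ 0.38939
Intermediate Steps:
w(B) = (10 + B)/(-48 + B)
1/(7705/((2455/w(42) + 1431/566) + 3281)) = 1/(7705/((2455/(((10 + 42)/(-48 + 42))) + 1431/566) + 3281)) = 1/(7705/((2455/((52/(-6))) + 1431*(1/566)) + 3281)) = 1/(7705/((2455/((-1/6*52)) + 1431/566) + 3281)) = 1/(7705/((2455/(-26/3) + 1431/566) + 3281)) = 1/(7705/((2455*(-3/26) + 1431/566) + 3281)) = 1/(7705/((-7365/26 + 1431/566) + 3281)) = 1/(7705/(-1032846/3679 + 3281)) = 1/(7705/(11037953/3679)) = 1/(7705*(3679/11037953)) = 1/(1232465/479911) = 479911/1232465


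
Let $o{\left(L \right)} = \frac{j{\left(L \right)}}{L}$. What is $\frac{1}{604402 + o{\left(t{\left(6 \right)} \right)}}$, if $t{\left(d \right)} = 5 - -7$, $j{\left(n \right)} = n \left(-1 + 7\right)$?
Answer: $\frac{1}{604408} \approx 1.6545 \cdot 10^{-6}$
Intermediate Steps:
$j{\left(n \right)} = 6 n$ ($j{\left(n \right)} = n 6 = 6 n$)
$t{\left(d \right)} = 12$ ($t{\left(d \right)} = 5 + 7 = 12$)
$o{\left(L \right)} = 6$ ($o{\left(L \right)} = \frac{6 L}{L} = 6$)
$\frac{1}{604402 + o{\left(t{\left(6 \right)} \right)}} = \frac{1}{604402 + 6} = \frac{1}{604408}$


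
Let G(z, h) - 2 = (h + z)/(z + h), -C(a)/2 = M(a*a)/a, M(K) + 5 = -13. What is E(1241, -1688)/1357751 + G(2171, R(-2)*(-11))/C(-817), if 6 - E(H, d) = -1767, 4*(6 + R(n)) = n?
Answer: -1109261291/16293012 ≈ -68.082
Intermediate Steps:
R(n) = -6 + n/4
M(K) = -18 (M(K) = -5 - 13 = -18)
C(a) = 36/a (C(a) = -(-36)/a = 36/a)
E(H, d) = 1773 (E(H, d) = 6 - 1*(-1767) = 6 + 1767 = 1773)
G(z, h) = 3 (G(z, h) = 2 + (h + z)/(z + h) = 2 + (h + z)/(h + z) = 2 + 1 = 3)
E(1241, -1688)/1357751 + G(2171, R(-2)*(-11))/C(-817) = 1773/1357751 + 3/((36/(-817))) = 1773*(1/1357751) + 3/((36*(-1/817))) = 1773/1357751 + 3/(-36/817) = 1773/1357751 + 3*(-817/36) = 1773/1357751 - 817/12 = -1109261291/16293012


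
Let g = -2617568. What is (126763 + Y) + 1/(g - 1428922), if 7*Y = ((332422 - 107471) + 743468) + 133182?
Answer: 1149747701939/4046490 ≈ 2.8413e+5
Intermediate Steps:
Y = 1101601/7 (Y = (((332422 - 107471) + 743468) + 133182)/7 = ((224951 + 743468) + 133182)/7 = (968419 + 133182)/7 = (1/7)*1101601 = 1101601/7 ≈ 1.5737e+5)
(126763 + Y) + 1/(g - 1428922) = (126763 + 1101601/7) + 1/(-2617568 - 1428922) = 1988942/7 + 1/(-4046490) = 1988942/7 - 1/4046490 = 1149747701939/4046490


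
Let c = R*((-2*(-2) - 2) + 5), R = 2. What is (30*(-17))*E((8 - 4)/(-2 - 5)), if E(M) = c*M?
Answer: 4080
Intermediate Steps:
c = 14 (c = 2*((-2*(-2) - 2) + 5) = 2*((4 - 2) + 5) = 2*(2 + 5) = 2*7 = 14)
E(M) = 14*M
(30*(-17))*E((8 - 4)/(-2 - 5)) = (30*(-17))*(14*((8 - 4)/(-2 - 5))) = -7140*4/(-7) = -7140*4*(-1/7) = -7140*(-4)/7 = -510*(-8) = 4080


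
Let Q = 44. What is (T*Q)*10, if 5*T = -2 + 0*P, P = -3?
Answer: -176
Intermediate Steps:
T = -⅖ (T = (-2 + 0*(-3))/5 = (-2 + 0)/5 = (⅕)*(-2) = -⅖ ≈ -0.40000)
(T*Q)*10 = -⅖*44*10 = -88/5*10 = -176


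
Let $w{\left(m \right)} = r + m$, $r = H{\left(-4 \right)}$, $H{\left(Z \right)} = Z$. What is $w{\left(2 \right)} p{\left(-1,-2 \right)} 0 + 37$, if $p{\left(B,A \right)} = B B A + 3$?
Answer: $37$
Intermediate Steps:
$p{\left(B,A \right)} = 3 + A B^{2}$ ($p{\left(B,A \right)} = B^{2} A + 3 = A B^{2} + 3 = 3 + A B^{2}$)
$r = -4$
$w{\left(m \right)} = -4 + m$
$w{\left(2 \right)} p{\left(-1,-2 \right)} 0 + 37 = \left(-4 + 2\right) \left(3 - 2 \left(-1\right)^{2}\right) 0 + 37 = - 2 \left(3 - 2\right) 0 + 37 = - 2 \cdot 1 \cdot 0 + 37 = \left(-2\right) 0 + 37 = 0 + 37 = 37$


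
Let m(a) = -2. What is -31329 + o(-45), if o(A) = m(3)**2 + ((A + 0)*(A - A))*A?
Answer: -31325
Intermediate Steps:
o(A) = 4 (o(A) = (-2)**2 + ((A + 0)*(A - A))*A = 4 + (A*0)*A = 4 + 0*A = 4 + 0 = 4)
-31329 + o(-45) = -31329 + 4 = -31325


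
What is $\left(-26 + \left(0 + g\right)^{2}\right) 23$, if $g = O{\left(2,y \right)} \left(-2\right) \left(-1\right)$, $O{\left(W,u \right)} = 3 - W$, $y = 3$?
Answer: $-506$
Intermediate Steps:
$g = 2$ ($g = \left(3 - 2\right) \left(-2\right) \left(-1\right) = 1 \left(-2\right) \left(-1\right) = \left(-2\right) \left(-1\right) = 2$)
$\left(-26 + \left(0 + g\right)^{2}\right) 23 = \left(-26 + \left(0 + 2\right)^{2}\right) 23 = \left(-26 + 2^{2}\right) 23 = \left(-26 + 4\right) 23 = \left(-22\right) 23 = -506$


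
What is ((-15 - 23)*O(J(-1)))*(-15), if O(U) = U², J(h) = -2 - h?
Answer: 570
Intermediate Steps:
((-15 - 23)*O(J(-1)))*(-15) = ((-15 - 23)*(-2 - 1*(-1))²)*(-15) = -38*(-2 + 1)²*(-15) = -38*(-1)²*(-15) = -38*1*(-15) = -38*(-15) = 570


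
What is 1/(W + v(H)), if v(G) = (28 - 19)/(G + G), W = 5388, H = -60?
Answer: 40/215517 ≈ 0.00018560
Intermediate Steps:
v(G) = 9/(2*G) (v(G) = 9/((2*G)) = 9*(1/(2*G)) = 9/(2*G))
1/(W + v(H)) = 1/(5388 + (9/2)/(-60)) = 1/(5388 + (9/2)*(-1/60)) = 1/(5388 - 3/40) = 1/(215517/40) = 40/215517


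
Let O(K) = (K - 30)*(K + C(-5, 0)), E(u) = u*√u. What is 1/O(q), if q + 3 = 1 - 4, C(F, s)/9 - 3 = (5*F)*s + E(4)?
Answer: -1/3348 ≈ -0.00029869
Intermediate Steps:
E(u) = u^(3/2)
C(F, s) = 99 + 45*F*s (C(F, s) = 27 + 9*((5*F)*s + 4^(3/2)) = 27 + 9*(5*F*s + 8) = 27 + 9*(8 + 5*F*s) = 27 + (72 + 45*F*s) = 99 + 45*F*s)
q = -6 (q = -3 + (1 - 4) = -3 - 3 = -6)
O(K) = (-30 + K)*(99 + K) (O(K) = (K - 30)*(K + (99 + 45*(-5)*0)) = (-30 + K)*(K + (99 + 0)) = (-30 + K)*(K + 99) = (-30 + K)*(99 + K))
1/O(q) = 1/(-2970 + (-6)² + 69*(-6)) = 1/(-2970 + 36 - 414) = 1/(-3348) = -1/3348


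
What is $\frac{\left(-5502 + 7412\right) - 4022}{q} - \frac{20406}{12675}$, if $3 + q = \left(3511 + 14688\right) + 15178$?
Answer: $- \frac{10724234}{6409325} \approx -1.6732$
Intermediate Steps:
$q = 33374$ ($q = -3 + \left(\left(3511 + 14688\right) + 15178\right) = -3 + \left(18199 + 15178\right) = -3 + 33377 = 33374$)
$\frac{\left(-5502 + 7412\right) - 4022}{q} - \frac{20406}{12675} = \frac{\left(-5502 + 7412\right) - 4022}{33374} - \frac{20406}{12675} = \left(1910 - 4022\right) \frac{1}{33374} - \frac{6802}{4225} = \left(-2112\right) \frac{1}{33374} - \frac{6802}{4225} = - \frac{96}{1517} - \frac{6802}{4225} = - \frac{10724234}{6409325}$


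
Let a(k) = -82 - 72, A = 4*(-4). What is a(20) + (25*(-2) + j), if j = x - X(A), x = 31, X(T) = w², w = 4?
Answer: -189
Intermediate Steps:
A = -16
X(T) = 16 (X(T) = 4² = 16)
a(k) = -154
j = 15 (j = 31 - 1*16 = 31 - 16 = 15)
a(20) + (25*(-2) + j) = -154 + (25*(-2) + 15) = -154 + (-50 + 15) = -154 - 35 = -189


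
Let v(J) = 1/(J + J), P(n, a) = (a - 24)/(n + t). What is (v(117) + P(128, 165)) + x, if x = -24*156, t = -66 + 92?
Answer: -33721409/9009 ≈ -3743.1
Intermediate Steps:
t = 26
P(n, a) = (-24 + a)/(26 + n) (P(n, a) = (a - 24)/(n + 26) = (-24 + a)/(26 + n))
v(J) = 1/(2*J)
x = -3744
(v(117) + P(128, 165)) + x = ((1/2)/117 + (-24 + 165)/(26 + 128)) - 3744 = ((1/2)*(1/117) + 141/154) - 3744 = (1/234 + (1/154)*141) - 3744 = (1/234 + 141/154) - 3744 = 8287/9009 - 3744 = -33721409/9009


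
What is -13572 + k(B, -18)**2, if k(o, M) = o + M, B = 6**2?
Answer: -13248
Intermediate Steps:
B = 36
k(o, M) = M + o
-13572 + k(B, -18)**2 = -13572 + (-18 + 36)**2 = -13572 + 18**2 = -13572 + 324 = -13248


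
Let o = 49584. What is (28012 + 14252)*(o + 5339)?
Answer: 2321265672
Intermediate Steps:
(28012 + 14252)*(o + 5339) = (28012 + 14252)*(49584 + 5339) = 42264*54923 = 2321265672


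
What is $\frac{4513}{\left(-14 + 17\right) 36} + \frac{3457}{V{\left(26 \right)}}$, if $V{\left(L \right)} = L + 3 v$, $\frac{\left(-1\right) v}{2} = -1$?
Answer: $\frac{129443}{864} \approx 149.82$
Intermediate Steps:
$v = 2$ ($v = \left(-2\right) \left(-1\right) = 2$)
$V{\left(L \right)} = 6 + L$ ($V{\left(L \right)} = L + 3 \cdot 2 = L + 6 = 6 + L$)
$\frac{4513}{\left(-14 + 17\right) 36} + \frac{3457}{V{\left(26 \right)}} = \frac{4513}{\left(-14 + 17\right) 36} + \frac{3457}{6 + 26} = \frac{4513}{3 \cdot 36} + \frac{3457}{32} = \frac{4513}{108} + 3457 \cdot \frac{1}{32} = 4513 \cdot \frac{1}{108} + \frac{3457}{32} = \frac{4513}{108} + \frac{3457}{32} = \frac{129443}{864}$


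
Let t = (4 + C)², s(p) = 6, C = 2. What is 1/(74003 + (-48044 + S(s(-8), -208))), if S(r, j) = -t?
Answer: 1/25923 ≈ 3.8576e-5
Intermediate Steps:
t = 36 (t = (4 + 2)² = 6² = 36)
S(r, j) = -36 (S(r, j) = -1*36 = -36)
1/(74003 + (-48044 + S(s(-8), -208))) = 1/(74003 + (-48044 - 36)) = 1/(74003 - 48080) = 1/25923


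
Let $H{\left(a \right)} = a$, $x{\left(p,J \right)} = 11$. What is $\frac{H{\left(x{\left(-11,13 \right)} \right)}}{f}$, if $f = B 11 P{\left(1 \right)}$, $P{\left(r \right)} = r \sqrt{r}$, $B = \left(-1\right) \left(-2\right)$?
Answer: $\frac{1}{2} \approx 0.5$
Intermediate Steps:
$B = 2$
$P{\left(r \right)} = r^{\frac{3}{2}}$
$f = 22$ ($f = 2 \cdot 11 \cdot 1^{\frac{3}{2}} = 22 \cdot 1 = 22$)
$\frac{H{\left(x{\left(-11,13 \right)} \right)}}{f} = \frac{11}{22} = 11 \cdot \frac{1}{22} = \frac{1}{2}$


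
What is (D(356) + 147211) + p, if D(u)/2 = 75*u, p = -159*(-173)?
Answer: 228118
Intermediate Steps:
p = 27507
D(u) = 150*u (D(u) = 2*(75*u) = 150*u)
(D(356) + 147211) + p = (150*356 + 147211) + 27507 = (53400 + 147211) + 27507 = 200611 + 27507 = 228118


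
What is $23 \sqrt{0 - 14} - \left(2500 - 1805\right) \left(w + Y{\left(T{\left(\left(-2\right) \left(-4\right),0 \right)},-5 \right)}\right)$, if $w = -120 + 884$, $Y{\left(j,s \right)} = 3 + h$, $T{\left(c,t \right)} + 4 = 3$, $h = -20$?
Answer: $-519165 + 23 i \sqrt{14} \approx -5.1917 \cdot 10^{5} + 86.058 i$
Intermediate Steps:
$T{\left(c,t \right)} = -1$ ($T{\left(c,t \right)} = -4 + 3 = -1$)
$Y{\left(j,s \right)} = -17$ ($Y{\left(j,s \right)} = 3 - 20 = -17$)
$w = 764$
$23 \sqrt{0 - 14} - \left(2500 - 1805\right) \left(w + Y{\left(T{\left(\left(-2\right) \left(-4\right),0 \right)},-5 \right)}\right) = 23 \sqrt{0 - 14} - \left(2500 - 1805\right) \left(764 - 17\right) = 23 \sqrt{-14} - 695 \cdot 747 = 23 i \sqrt{14} - 519165 = -519165 + 23 i \sqrt{14}$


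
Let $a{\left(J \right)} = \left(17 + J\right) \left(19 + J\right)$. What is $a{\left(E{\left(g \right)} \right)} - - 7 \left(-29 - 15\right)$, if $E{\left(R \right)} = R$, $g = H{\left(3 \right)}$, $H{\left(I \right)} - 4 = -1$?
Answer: $132$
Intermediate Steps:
$H{\left(I \right)} = 3$ ($H{\left(I \right)} = 4 - 1 = 3$)
$g = 3$
$a{\left(E{\left(g \right)} \right)} - - 7 \left(-29 - 15\right) = \left(323 + 3^{2} + 36 \cdot 3\right) - - 7 \left(-29 - 15\right) = \left(323 + 9 + 108\right) - \left(-7\right) \left(-44\right) = 440 - 308 = 132$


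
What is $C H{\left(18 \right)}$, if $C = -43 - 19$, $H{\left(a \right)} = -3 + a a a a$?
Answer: $-6508326$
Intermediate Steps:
$H{\left(a \right)} = -3 + a^{4}$ ($H{\left(a \right)} = -3 + a^{2} a a = -3 + a^{3} a = -3 + a^{4}$)
$C = -62$ ($C = -43 - 19 = -62$)
$C H{\left(18 \right)} = - 62 \left(-3 + 18^{4}\right) = - 62 \left(-3 + 104976\right) = \left(-62\right) 104973 = -6508326$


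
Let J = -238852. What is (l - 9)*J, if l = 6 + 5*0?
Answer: 716556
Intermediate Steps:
l = 6 (l = 6 + 0 = 6)
(l - 9)*J = (6 - 9)*(-238852) = -3*(-238852) = 716556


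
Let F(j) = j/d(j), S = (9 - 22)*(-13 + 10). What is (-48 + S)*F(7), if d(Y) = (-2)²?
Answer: -63/4 ≈ -15.750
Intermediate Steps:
d(Y) = 4
S = 39 (S = -13*(-3) = 39)
F(j) = j/4
(-48 + S)*F(7) = (-48 + 39)*((¼)*7) = -9*7/4 = -63/4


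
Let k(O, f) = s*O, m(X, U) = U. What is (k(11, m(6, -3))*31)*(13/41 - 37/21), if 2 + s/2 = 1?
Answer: 848408/861 ≈ 985.38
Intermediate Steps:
s = -2 (s = -4 + 2*1 = -4 + 2 = -2)
k(O, f) = -2*O
(k(11, m(6, -3))*31)*(13/41 - 37/21) = (-2*11*31)*(13/41 - 37/21) = (-22*31)*(13*(1/41) - 37*1/21) = -682*(13/41 - 37/21) = -682*(-1244/861) = 848408/861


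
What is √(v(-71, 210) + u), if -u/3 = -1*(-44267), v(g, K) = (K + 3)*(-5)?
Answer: 3*I*√14874 ≈ 365.88*I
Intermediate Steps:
v(g, K) = -15 - 5*K (v(g, K) = (3 + K)*(-5) = -15 - 5*K)
u = -132801 (u = -(-3)*(-44267) = -3*44267 = -132801)
√(v(-71, 210) + u) = √((-15 - 5*210) - 132801) = √((-15 - 1050) - 132801) = √(-1065 - 132801) = √(-133866) = 3*I*√14874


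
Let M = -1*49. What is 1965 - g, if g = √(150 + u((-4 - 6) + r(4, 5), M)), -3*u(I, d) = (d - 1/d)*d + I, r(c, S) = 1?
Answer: 1965 - I*√647 ≈ 1965.0 - 25.436*I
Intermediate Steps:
M = -49
u(I, d) = -I/3 - d*(d - 1/d)/3 (u(I, d) = -((d - 1/d)*d + I)/3 = -(d*(d - 1/d) + I)/3 = -(I + d*(d - 1/d))/3 = -I/3 - d*(d - 1/d)/3)
g = I*√647 (g = √(150 + (⅓ - ((-4 - 6) + 1)/3 - ⅓*(-49)²)) = √(150 + (⅓ - (-10 + 1)/3 - ⅓*2401)) = √(150 + (⅓ - ⅓*(-9) - 2401/3)) = √(150 + (⅓ + 3 - 2401/3)) = √(150 - 797) = √(-647) = I*√647 ≈ 25.436*I)
1965 - g = 1965 - I*√647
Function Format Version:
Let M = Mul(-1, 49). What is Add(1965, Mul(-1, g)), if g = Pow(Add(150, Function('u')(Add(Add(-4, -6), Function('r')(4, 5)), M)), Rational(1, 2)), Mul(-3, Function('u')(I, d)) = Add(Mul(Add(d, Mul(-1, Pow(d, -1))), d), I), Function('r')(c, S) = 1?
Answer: Add(1965, Mul(-1, I, Pow(647, Rational(1, 2)))) ≈ Add(1965.0, Mul(-25.436, I))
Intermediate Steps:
M = -49
Function('u')(I, d) = Add(Mul(Rational(-1, 3), I), Mul(Rational(-1, 3), d, Add(d, Mul(-1, Pow(d, -1))))) (Function('u')(I, d) = Mul(Rational(-1, 3), Add(Mul(Add(d, Mul(-1, Pow(d, -1))), d), I)) = Mul(Rational(-1, 3), Add(Mul(d, Add(d, Mul(-1, Pow(d, -1)))), I)) = Mul(Rational(-1, 3), Add(I, Mul(d, Add(d, Mul(-1, Pow(d, -1)))))) = Add(Mul(Rational(-1, 3), I), Mul(Rational(-1, 3), d, Add(d, Mul(-1, Pow(d, -1))))))
g = Mul(I, Pow(647, Rational(1, 2))) (g = Pow(Add(150, Add(Rational(1, 3), Mul(Rational(-1, 3), Add(Add(-4, -6), 1)), Mul(Rational(-1, 3), Pow(-49, 2)))), Rational(1, 2)) = Pow(Add(150, Add(Rational(1, 3), Mul(Rational(-1, 3), Add(-10, 1)), Mul(Rational(-1, 3), 2401))), Rational(1, 2)) = Pow(Add(150, Add(Rational(1, 3), Mul(Rational(-1, 3), -9), Rational(-2401, 3))), Rational(1, 2)) = Pow(Add(150, Add(Rational(1, 3), 3, Rational(-2401, 3))), Rational(1, 2)) = Pow(Add(150, -797), Rational(1, 2)) = Pow(-647, Rational(1, 2)) = Mul(I, Pow(647, Rational(1, 2))) ≈ Mul(25.436, I))
Add(1965, Mul(-1, g)) = Add(1965, Mul(-1, Mul(I, Pow(647, Rational(1, 2))))) = Add(1965, Mul(-1, I, Pow(647, Rational(1, 2))))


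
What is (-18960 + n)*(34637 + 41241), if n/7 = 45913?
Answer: 22947859418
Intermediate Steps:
n = 321391 (n = 7*45913 = 321391)
(-18960 + n)*(34637 + 41241) = (-18960 + 321391)*(34637 + 41241) = 302431*75878 = 22947859418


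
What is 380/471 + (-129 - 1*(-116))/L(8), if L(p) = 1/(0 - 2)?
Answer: 12626/471 ≈ 26.807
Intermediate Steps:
L(p) = -1/2 (L(p) = 1/(-2) = -1/2)
380/471 + (-129 - 1*(-116))/L(8) = 380/471 + (-129 - 1*(-116))/(-1/2) = 380*(1/471) + (-129 + 116)*(-2) = 380/471 - 13*(-2) = 380/471 + 26 = 12626/471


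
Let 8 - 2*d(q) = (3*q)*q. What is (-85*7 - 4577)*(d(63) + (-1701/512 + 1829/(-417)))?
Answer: 548183647403/17792 ≈ 3.0811e+7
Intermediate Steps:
d(q) = 4 - 3*q²/2 (d(q) = 4 - 3*q*q/2 = 4 - 3*q²/2)
(-85*7 - 4577)*(d(63) + (-1701/512 + 1829/(-417))) = (-85*7 - 4577)*((4 - 3/2*63²) + (-1701/512 + 1829/(-417))) = (-595 - 4577)*((4 - 3/2*3969) + (-1701*1/512 + 1829*(-1/417))) = -5172*((4 - 11907/2) + (-1701/512 - 1829/417)) = -5172*(-11899/2 - 1645765/213504) = -5172*(-1271887813/213504) = 548183647403/17792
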